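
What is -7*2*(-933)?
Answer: 13062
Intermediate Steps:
-7*2*(-933) = -14*(-933) = 13062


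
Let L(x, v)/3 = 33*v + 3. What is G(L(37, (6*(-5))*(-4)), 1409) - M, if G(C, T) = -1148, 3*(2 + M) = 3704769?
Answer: -1236069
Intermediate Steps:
M = 1234921 (M = -2 + (⅓)*3704769 = -2 + 1234923 = 1234921)
L(x, v) = 9 + 99*v (L(x, v) = 3*(33*v + 3) = 3*(3 + 33*v) = 9 + 99*v)
G(L(37, (6*(-5))*(-4)), 1409) - M = -1148 - 1*1234921 = -1148 - 1234921 = -1236069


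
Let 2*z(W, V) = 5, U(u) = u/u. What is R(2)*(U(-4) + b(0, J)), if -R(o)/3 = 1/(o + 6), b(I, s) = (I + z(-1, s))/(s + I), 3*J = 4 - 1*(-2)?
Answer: -27/32 ≈ -0.84375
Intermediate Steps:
U(u) = 1
z(W, V) = 5/2 (z(W, V) = (½)*5 = 5/2)
J = 2 (J = (4 - 1*(-2))/3 = (4 + 2)/3 = (⅓)*6 = 2)
b(I, s) = (5/2 + I)/(I + s) (b(I, s) = (I + 5/2)/(s + I) = (5/2 + I)/(I + s))
R(o) = -3/(6 + o) (R(o) = -3/(o + 6) = -3/(6 + o))
R(2)*(U(-4) + b(0, J)) = (-3/(6 + 2))*(1 + (5/2 + 0)/(0 + 2)) = (-3/8)*(1 + (5/2)/2) = (-3*⅛)*(1 + (½)*(5/2)) = -3*(1 + 5/4)/8 = -3/8*9/4 = -27/32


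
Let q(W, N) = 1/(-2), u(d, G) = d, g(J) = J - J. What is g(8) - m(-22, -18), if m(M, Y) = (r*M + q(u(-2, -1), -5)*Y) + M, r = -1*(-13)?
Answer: 299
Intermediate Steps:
g(J) = 0
q(W, N) = -½
r = 13
m(M, Y) = 14*M - Y/2 (m(M, Y) = (13*M - Y/2) + M = 14*M - Y/2)
g(8) - m(-22, -18) = 0 - (14*(-22) - ½*(-18)) = 0 - (-308 + 9) = 0 - 1*(-299) = 0 + 299 = 299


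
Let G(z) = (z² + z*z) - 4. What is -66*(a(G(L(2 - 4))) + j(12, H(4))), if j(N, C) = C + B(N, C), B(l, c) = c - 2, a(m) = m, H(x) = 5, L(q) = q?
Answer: -792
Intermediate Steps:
G(z) = -4 + 2*z² (G(z) = (z² + z²) - 4 = 2*z² - 4 = -4 + 2*z²)
B(l, c) = -2 + c
j(N, C) = -2 + 2*C (j(N, C) = C + (-2 + C) = -2 + 2*C)
-66*(a(G(L(2 - 4))) + j(12, H(4))) = -66*((-4 + 2*(2 - 4)²) + (-2 + 2*5)) = -66*((-4 + 2*(-2)²) + (-2 + 10)) = -66*((-4 + 2*4) + 8) = -66*((-4 + 8) + 8) = -66*(4 + 8) = -66*12 = -792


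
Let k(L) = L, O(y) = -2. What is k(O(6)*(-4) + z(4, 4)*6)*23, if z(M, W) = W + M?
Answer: 1288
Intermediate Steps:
z(M, W) = M + W
k(O(6)*(-4) + z(4, 4)*6)*23 = (-2*(-4) + (4 + 4)*6)*23 = (8 + 8*6)*23 = (8 + 48)*23 = 56*23 = 1288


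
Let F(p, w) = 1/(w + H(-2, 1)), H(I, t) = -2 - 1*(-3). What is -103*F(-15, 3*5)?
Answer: -103/16 ≈ -6.4375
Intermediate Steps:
H(I, t) = 1 (H(I, t) = -2 + 3 = 1)
F(p, w) = 1/(1 + w) (F(p, w) = 1/(w + 1) = 1/(1 + w))
-103*F(-15, 3*5) = -103/(1 + 3*5) = -103/(1 + 15) = -103/16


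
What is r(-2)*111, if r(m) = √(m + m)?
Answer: 222*I ≈ 222.0*I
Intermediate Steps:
r(m) = √2*√m (r(m) = √(2*m) = √2*√m)
r(-2)*111 = (√2*√(-2))*111 = (√2*(I*√2))*111 = (2*I)*111 = 222*I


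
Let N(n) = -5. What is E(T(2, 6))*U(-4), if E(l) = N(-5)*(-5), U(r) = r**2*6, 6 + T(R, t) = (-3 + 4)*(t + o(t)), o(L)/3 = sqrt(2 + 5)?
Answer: 2400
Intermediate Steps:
o(L) = 3*sqrt(7) (o(L) = 3*sqrt(2 + 5) = 3*sqrt(7))
T(R, t) = -6 + t + 3*sqrt(7) (T(R, t) = -6 + (-3 + 4)*(t + 3*sqrt(7)) = -6 + 1*(t + 3*sqrt(7)) = -6 + (t + 3*sqrt(7)) = -6 + t + 3*sqrt(7))
U(r) = 6*r**2
E(l) = 25 (E(l) = -5*(-5) = 25)
E(T(2, 6))*U(-4) = 25*(6*(-4)**2) = 25*(6*16) = 25*96 = 2400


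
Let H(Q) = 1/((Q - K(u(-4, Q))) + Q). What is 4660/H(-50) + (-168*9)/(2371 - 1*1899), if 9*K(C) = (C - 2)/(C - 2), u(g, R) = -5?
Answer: -247722641/531 ≈ -4.6652e+5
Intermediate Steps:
K(C) = ⅑ (K(C) = ((C - 2)/(C - 2))/9 = ((-2 + C)/(-2 + C))/9 = (⅑)*1 = ⅑)
H(Q) = 1/(-⅑ + 2*Q) (H(Q) = 1/((Q - 1*⅑) + Q) = 1/((Q - ⅑) + Q) = 1/((-⅑ + Q) + Q) = 1/(-⅑ + 2*Q))
4660/H(-50) + (-168*9)/(2371 - 1*1899) = 4660/((9/(-1 + 18*(-50)))) + (-168*9)/(2371 - 1*1899) = 4660/((9/(-1 - 900))) - 1512/(2371 - 1899) = 4660/((9/(-901))) - 1512/472 = 4660/((9*(-1/901))) - 1512*1/472 = 4660/(-9/901) - 189/59 = 4660*(-901/9) - 189/59 = -4198660/9 - 189/59 = -247722641/531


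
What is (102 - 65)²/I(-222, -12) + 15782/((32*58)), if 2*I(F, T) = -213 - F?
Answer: 2611883/8352 ≈ 312.73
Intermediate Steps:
I(F, T) = -213/2 - F/2 (I(F, T) = (-213 - F)/2 = -213/2 - F/2)
(102 - 65)²/I(-222, -12) + 15782/((32*58)) = (102 - 65)²/(-213/2 - ½*(-222)) + 15782/((32*58)) = 37²/(-213/2 + 111) + 15782/1856 = 1369/(9/2) + 15782*(1/1856) = 1369*(2/9) + 7891/928 = 2738/9 + 7891/928 = 2611883/8352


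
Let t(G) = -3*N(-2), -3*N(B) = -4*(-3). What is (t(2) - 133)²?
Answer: 14641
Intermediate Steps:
N(B) = -4 (N(B) = -(-4)*(-3)/3 = -⅓*12 = -4)
t(G) = 12 (t(G) = -3*(-4) = 12)
(t(2) - 133)² = (12 - 133)² = (-121)² = 14641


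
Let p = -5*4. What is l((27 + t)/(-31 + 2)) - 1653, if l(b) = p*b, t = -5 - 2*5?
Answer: -47697/29 ≈ -1644.7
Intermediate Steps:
p = -20
t = -15 (t = -5 - 10 = -15)
l(b) = -20*b
l((27 + t)/(-31 + 2)) - 1653 = -20*(27 - 15)/(-31 + 2) - 1653 = -240/(-29) - 1653 = -240*(-1)/29 - 1653 = -20*(-12/29) - 1653 = 240/29 - 1653 = -47697/29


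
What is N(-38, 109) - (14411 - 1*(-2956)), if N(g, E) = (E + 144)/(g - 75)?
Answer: -1962724/113 ≈ -17369.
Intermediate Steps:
N(g, E) = (144 + E)/(-75 + g)
N(-38, 109) - (14411 - 1*(-2956)) = (144 + 109)/(-75 - 38) - (14411 - 1*(-2956)) = 253/(-113) - (14411 + 2956) = -1/113*253 - 1*17367 = -253/113 - 17367 = -1962724/113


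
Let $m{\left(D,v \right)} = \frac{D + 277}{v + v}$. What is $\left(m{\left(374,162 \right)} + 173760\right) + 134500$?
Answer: $\frac{33292297}{108} \approx 3.0826 \cdot 10^{5}$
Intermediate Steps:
$m{\left(D,v \right)} = \frac{277 + D}{2 v}$
$\left(m{\left(374,162 \right)} + 173760\right) + 134500 = \left(\frac{277 + 374}{2 \cdot 162} + 173760\right) + 134500 = \left(\frac{1}{2} \cdot \frac{1}{162} \cdot 651 + 173760\right) + 134500 = \left(\frac{217}{108} + 173760\right) + 134500 = \frac{18766297}{108} + 134500 = \frac{33292297}{108}$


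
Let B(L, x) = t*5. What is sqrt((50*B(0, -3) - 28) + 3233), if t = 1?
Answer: sqrt(3455) ≈ 58.779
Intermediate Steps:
B(L, x) = 5 (B(L, x) = 1*5 = 5)
sqrt((50*B(0, -3) - 28) + 3233) = sqrt((50*5 - 28) + 3233) = sqrt((250 - 28) + 3233) = sqrt(222 + 3233) = sqrt(3455)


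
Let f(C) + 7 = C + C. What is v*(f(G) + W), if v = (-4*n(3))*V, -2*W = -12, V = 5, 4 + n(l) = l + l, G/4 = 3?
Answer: -920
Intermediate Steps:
G = 12 (G = 4*3 = 12)
n(l) = -4 + 2*l (n(l) = -4 + (l + l) = -4 + 2*l)
f(C) = -7 + 2*C (f(C) = -7 + (C + C) = -7 + 2*C)
W = 6 (W = -½*(-12) = 6)
v = -40 (v = -4*(-4 + 2*3)*5 = -4*(-4 + 6)*5 = -4*2*5 = -8*5 = -40)
v*(f(G) + W) = -40*((-7 + 2*12) + 6) = -40*((-7 + 24) + 6) = -40*(17 + 6) = -40*23 = -920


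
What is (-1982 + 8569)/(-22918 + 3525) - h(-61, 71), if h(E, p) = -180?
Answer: 3484153/19393 ≈ 179.66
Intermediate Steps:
(-1982 + 8569)/(-22918 + 3525) - h(-61, 71) = (-1982 + 8569)/(-22918 + 3525) - 1*(-180) = 6587/(-19393) + 180 = 6587*(-1/19393) + 180 = -6587/19393 + 180 = 3484153/19393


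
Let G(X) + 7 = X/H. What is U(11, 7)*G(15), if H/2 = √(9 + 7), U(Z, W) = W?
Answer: -287/8 ≈ -35.875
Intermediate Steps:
H = 8 (H = 2*√(9 + 7) = 2*√16 = 2*4 = 8)
G(X) = -7 + X/8
U(11, 7)*G(15) = 7*(-7 + (⅛)*15) = 7*(-7 + 15/8) = 7*(-41/8) = -287/8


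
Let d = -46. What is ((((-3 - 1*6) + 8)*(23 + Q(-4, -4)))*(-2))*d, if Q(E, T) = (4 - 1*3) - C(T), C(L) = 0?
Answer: -2208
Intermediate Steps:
Q(E, T) = 1 (Q(E, T) = (4 - 1*3) - 1*0 = (4 - 3) + 0 = 1 + 0 = 1)
((((-3 - 1*6) + 8)*(23 + Q(-4, -4)))*(-2))*d = ((((-3 - 1*6) + 8)*(23 + 1))*(-2))*(-46) = ((((-3 - 6) + 8)*24)*(-2))*(-46) = (((-9 + 8)*24)*(-2))*(-46) = (-1*24*(-2))*(-46) = -24*(-2)*(-46) = 48*(-46) = -2208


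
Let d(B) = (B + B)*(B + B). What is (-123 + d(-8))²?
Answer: 17689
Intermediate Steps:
d(B) = 4*B² (d(B) = (2*B)*(2*B) = 4*B²)
(-123 + d(-8))² = (-123 + 4*(-8)²)² = (-123 + 4*64)² = (-123 + 256)² = 133² = 17689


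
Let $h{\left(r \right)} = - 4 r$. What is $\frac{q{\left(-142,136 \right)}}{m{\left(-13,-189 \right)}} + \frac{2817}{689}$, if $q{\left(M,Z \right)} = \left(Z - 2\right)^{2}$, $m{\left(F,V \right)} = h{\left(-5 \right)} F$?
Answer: $- \frac{223832}{3445} \approx -64.973$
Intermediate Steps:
$m{\left(F,V \right)} = 20 F$ ($m{\left(F,V \right)} = \left(-4\right) \left(-5\right) F = 20 F$)
$q{\left(M,Z \right)} = \left(-2 + Z\right)^{2}$
$\frac{q{\left(-142,136 \right)}}{m{\left(-13,-189 \right)}} + \frac{2817}{689} = \frac{\left(-2 + 136\right)^{2}}{20 \left(-13\right)} + \frac{2817}{689} = \frac{134^{2}}{-260} + 2817 \cdot \frac{1}{689} = 17956 \left(- \frac{1}{260}\right) + \frac{2817}{689} = - \frac{4489}{65} + \frac{2817}{689} = - \frac{223832}{3445}$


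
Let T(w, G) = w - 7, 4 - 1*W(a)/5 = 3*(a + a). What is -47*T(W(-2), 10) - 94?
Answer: -3525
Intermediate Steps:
W(a) = 20 - 30*a (W(a) = 20 - 15*(a + a) = 20 - 15*2*a = 20 - 30*a)
T(w, G) = -7 + w
-47*T(W(-2), 10) - 94 = -47*(-7 + (20 - 30*(-2))) - 94 = -47*(-7 + (20 + 60)) - 94 = -47*(-7 + 80) - 94 = -47*73 - 94 = -3431 - 94 = -3525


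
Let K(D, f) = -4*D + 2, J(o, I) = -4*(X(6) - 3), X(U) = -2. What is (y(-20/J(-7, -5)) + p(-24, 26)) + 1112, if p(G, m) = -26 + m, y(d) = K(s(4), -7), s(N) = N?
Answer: 1098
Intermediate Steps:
J(o, I) = 20 (J(o, I) = -4*(-2 - 3) = -4*(-5) = 20)
K(D, f) = 2 - 4*D
y(d) = -14 (y(d) = 2 - 4*4 = 2 - 16 = -14)
(y(-20/J(-7, -5)) + p(-24, 26)) + 1112 = (-14 + (-26 + 26)) + 1112 = (-14 + 0) + 1112 = -14 + 1112 = 1098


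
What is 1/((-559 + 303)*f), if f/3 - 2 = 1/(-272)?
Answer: -17/26064 ≈ -0.00065224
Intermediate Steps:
f = 1629/272 (f = 6 + 3/(-272) = 6 + 3*(-1/272) = 6 - 3/272 = 1629/272 ≈ 5.9890)
1/((-559 + 303)*f) = 1/((-559 + 303)*(1629/272)) = (272/1629)/(-256) = -1/256*272/1629 = -17/26064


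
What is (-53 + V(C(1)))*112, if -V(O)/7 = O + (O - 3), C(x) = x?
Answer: -5152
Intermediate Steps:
V(O) = 21 - 14*O (V(O) = -7*(O + (O - 3)) = -7*(O + (-3 + O)) = -7*(-3 + 2*O) = 21 - 14*O)
(-53 + V(C(1)))*112 = (-53 + (21 - 14*1))*112 = (-53 + (21 - 14))*112 = (-53 + 7)*112 = -46*112 = -5152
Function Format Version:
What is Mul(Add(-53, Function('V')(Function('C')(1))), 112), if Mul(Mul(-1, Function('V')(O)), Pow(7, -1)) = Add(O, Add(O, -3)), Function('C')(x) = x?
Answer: -5152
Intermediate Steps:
Function('V')(O) = Add(21, Mul(-14, O)) (Function('V')(O) = Mul(-7, Add(O, Add(O, -3))) = Mul(-7, Add(O, Add(-3, O))) = Mul(-7, Add(-3, Mul(2, O))) = Add(21, Mul(-14, O)))
Mul(Add(-53, Function('V')(Function('C')(1))), 112) = Mul(Add(-53, Add(21, Mul(-14, 1))), 112) = Mul(Add(-53, Add(21, -14)), 112) = Mul(Add(-53, 7), 112) = Mul(-46, 112) = -5152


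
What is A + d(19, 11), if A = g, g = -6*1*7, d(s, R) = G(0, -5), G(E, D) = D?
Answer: -47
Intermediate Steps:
d(s, R) = -5
g = -42 (g = -6*7 = -42)
A = -42
A + d(19, 11) = -42 - 5 = -47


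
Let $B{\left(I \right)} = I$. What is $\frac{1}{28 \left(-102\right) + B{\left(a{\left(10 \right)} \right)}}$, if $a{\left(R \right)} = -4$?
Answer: $- \frac{1}{2860} \approx -0.00034965$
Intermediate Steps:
$\frac{1}{28 \left(-102\right) + B{\left(a{\left(10 \right)} \right)}} = \frac{1}{28 \left(-102\right) - 4} = \frac{1}{-2856 - 4} = \frac{1}{-2860} = - \frac{1}{2860}$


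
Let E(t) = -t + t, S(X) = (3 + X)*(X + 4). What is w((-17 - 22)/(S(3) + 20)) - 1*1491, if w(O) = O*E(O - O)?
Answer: -1491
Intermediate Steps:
S(X) = (3 + X)*(4 + X)
E(t) = 0
w(O) = 0 (w(O) = O*0 = 0)
w((-17 - 22)/(S(3) + 20)) - 1*1491 = 0 - 1*1491 = 0 - 1491 = -1491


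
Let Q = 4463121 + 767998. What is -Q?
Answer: -5231119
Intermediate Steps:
Q = 5231119
-Q = -1*5231119 = -5231119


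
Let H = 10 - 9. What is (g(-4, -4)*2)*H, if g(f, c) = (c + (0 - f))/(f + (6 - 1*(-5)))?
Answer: 0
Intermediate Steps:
H = 1
g(f, c) = (c - f)/(11 + f) (g(f, c) = (c - f)/(f + (6 + 5)) = (c - f)/(f + 11) = (c - f)/(11 + f))
(g(-4, -4)*2)*H = (((-4 - 1*(-4))/(11 - 4))*2)*1 = (((-4 + 4)/7)*2)*1 = (((1/7)*0)*2)*1 = (0*2)*1 = 0*1 = 0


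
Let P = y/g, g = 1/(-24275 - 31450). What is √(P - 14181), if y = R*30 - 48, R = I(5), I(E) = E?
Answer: I*√5698131 ≈ 2387.1*I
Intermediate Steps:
R = 5
y = 102 (y = 5*30 - 48 = 150 - 48 = 102)
g = -1/55725 (g = 1/(-55725) = -1/55725 ≈ -1.7945e-5)
P = -5683950 (P = 102/(-1/55725) = 102*(-55725) = -5683950)
√(P - 14181) = √(-5683950 - 14181) = √(-5698131) = I*√5698131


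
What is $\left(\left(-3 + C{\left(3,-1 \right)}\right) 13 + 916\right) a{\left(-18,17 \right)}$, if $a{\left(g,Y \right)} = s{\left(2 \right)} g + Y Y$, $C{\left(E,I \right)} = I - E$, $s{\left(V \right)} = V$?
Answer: $208725$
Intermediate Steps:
$a{\left(g,Y \right)} = Y^{2} + 2 g$ ($a{\left(g,Y \right)} = 2 g + Y Y = 2 g + Y^{2} = Y^{2} + 2 g$)
$\left(\left(-3 + C{\left(3,-1 \right)}\right) 13 + 916\right) a{\left(-18,17 \right)} = \left(\left(-3 - 4\right) 13 + 916\right) \left(17^{2} + 2 \left(-18\right)\right) = \left(\left(-3 - 4\right) 13 + 916\right) \left(289 - 36\right) = \left(\left(-3 - 4\right) 13 + 916\right) 253 = \left(\left(-7\right) 13 + 916\right) 253 = \left(-91 + 916\right) 253 = 825 \cdot 253 = 208725$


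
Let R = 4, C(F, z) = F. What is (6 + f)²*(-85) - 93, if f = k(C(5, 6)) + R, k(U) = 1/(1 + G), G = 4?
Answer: -44682/5 ≈ -8936.4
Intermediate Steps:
k(U) = ⅕ (k(U) = 1/(1 + 4) = 1/5 = ⅕)
f = 21/5 (f = ⅕ + 4 = 21/5 ≈ 4.2000)
(6 + f)²*(-85) - 93 = (6 + 21/5)²*(-85) - 93 = (51/5)²*(-85) - 93 = (2601/25)*(-85) - 93 = -44217/5 - 93 = -44682/5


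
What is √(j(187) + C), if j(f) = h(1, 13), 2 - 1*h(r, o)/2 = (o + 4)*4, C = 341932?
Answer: 10*√3418 ≈ 584.64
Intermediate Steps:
h(r, o) = -28 - 8*o (h(r, o) = 4 - 2*(o + 4)*4 = 4 - 2*(4 + o)*4 = 4 - 2*(16 + 4*o) = 4 + (-32 - 8*o) = -28 - 8*o)
j(f) = -132 (j(f) = -28 - 8*13 = -28 - 104 = -132)
√(j(187) + C) = √(-132 + 341932) = √341800 = 10*√3418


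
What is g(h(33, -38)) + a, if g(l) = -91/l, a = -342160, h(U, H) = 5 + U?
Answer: -13002171/38 ≈ -3.4216e+5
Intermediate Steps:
g(h(33, -38)) + a = -91/(5 + 33) - 342160 = -91/38 - 342160 = -13002171/38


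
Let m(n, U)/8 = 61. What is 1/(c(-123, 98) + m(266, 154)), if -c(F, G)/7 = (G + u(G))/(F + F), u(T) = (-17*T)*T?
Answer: -41/170357 ≈ -0.00024067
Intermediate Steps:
m(n, U) = 488 (m(n, U) = 8*61 = 488)
u(T) = -17*T**2
c(F, G) = -7*(G - 17*G**2)/(2*F) (c(F, G) = -7*(G - 17*G**2)/(F + F) = -7*(G - 17*G**2)/(2*F))
1/(c(-123, 98) + m(266, 154)) = 1/((7/2)*98*(-1 + 17*98)/(-123) + 488) = 1/((7/2)*98*(-1/123)*(-1 + 1666) + 488) = 1/((7/2)*98*(-1/123)*1665 + 488) = 1/(-190365/41 + 488) = 1/(-170357/41) = -41/170357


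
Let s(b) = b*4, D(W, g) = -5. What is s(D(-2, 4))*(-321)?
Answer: 6420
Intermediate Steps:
s(b) = 4*b
s(D(-2, 4))*(-321) = (4*(-5))*(-321) = -20*(-321) = 6420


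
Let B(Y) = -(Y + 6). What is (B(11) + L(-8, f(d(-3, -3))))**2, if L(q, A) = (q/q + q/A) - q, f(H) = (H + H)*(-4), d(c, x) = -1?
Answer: 81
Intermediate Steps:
f(H) = -8*H (f(H) = (2*H)*(-4) = -8*H)
L(q, A) = 1 - q + q/A (L(q, A) = (1 + q/A) - q = 1 - q + q/A)
B(Y) = -6 - Y (B(Y) = -(6 + Y) = -6 - Y)
(B(11) + L(-8, f(d(-3, -3))))**2 = ((-6 - 1*11) + (1 - 1*(-8) - 8/((-8*(-1)))))**2 = ((-6 - 11) + (1 + 8 - 8/8))**2 = (-17 + (1 + 8 - 8*1/8))**2 = (-17 + (1 + 8 - 1))**2 = (-17 + 8)**2 = (-9)**2 = 81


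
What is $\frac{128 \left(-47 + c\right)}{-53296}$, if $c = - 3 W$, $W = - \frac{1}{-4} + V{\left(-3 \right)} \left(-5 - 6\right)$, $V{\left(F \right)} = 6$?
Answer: $- \frac{1202}{3331} \approx -0.36085$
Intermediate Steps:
$W = - \frac{263}{4}$ ($W = - \frac{1}{-4} + 6 \left(-5 - 6\right) = \left(-1\right) \left(- \frac{1}{4}\right) + 6 \left(-5 - 6\right) = \frac{1}{4} + 6 \left(-11\right) = \frac{1}{4} - 66 = - \frac{263}{4} \approx -65.75$)
$c = \frac{789}{4}$ ($c = \left(-3\right) \left(- \frac{263}{4}\right) = \frac{789}{4} \approx 197.25$)
$\frac{128 \left(-47 + c\right)}{-53296} = \frac{128 \left(-47 + \frac{789}{4}\right)}{-53296} = 128 \cdot \frac{601}{4} \left(- \frac{1}{53296}\right) = 19232 \left(- \frac{1}{53296}\right) = - \frac{1202}{3331}$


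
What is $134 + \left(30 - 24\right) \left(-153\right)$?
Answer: $-784$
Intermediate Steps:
$134 + \left(30 - 24\right) \left(-153\right) = 134 + 6 \left(-153\right) = 134 - 918 = -784$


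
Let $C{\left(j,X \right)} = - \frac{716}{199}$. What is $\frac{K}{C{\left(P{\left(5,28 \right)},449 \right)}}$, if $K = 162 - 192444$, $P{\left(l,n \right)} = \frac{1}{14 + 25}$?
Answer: $\frac{19132059}{358} \approx 53442.0$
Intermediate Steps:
$P{\left(l,n \right)} = \frac{1}{39}$
$C{\left(j,X \right)} = - \frac{716}{199}$ ($C{\left(j,X \right)} = \left(-716\right) \frac{1}{199} = - \frac{716}{199}$)
$K = -192282$ ($K = 162 - 192444 = -192282$)
$\frac{K}{C{\left(P{\left(5,28 \right)},449 \right)}} = - \frac{192282}{- \frac{716}{199}} = \left(-192282\right) \left(- \frac{199}{716}\right) = \frac{19132059}{358}$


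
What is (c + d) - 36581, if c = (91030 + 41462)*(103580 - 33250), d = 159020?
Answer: 9318284799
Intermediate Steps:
c = 9318162360 (c = 132492*70330 = 9318162360)
(c + d) - 36581 = (9318162360 + 159020) - 36581 = 9318321380 - 36581 = 9318284799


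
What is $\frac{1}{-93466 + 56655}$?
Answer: $- \frac{1}{36811} \approx -2.7166 \cdot 10^{-5}$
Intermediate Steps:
$\frac{1}{-93466 + 56655} = \frac{1}{-36811} = - \frac{1}{36811}$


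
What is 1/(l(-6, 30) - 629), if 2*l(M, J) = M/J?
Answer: -10/6291 ≈ -0.0015896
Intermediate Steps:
l(M, J) = M/(2*J) (l(M, J) = (M/J)/2 = M/(2*J))
1/(l(-6, 30) - 629) = 1/((½)*(-6)/30 - 629) = 1/((½)*(-6)*(1/30) - 629) = 1/(-⅒ - 629) = 1/(-6291/10) = -10/6291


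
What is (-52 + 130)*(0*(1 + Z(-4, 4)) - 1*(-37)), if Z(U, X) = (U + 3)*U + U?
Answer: 2886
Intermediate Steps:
Z(U, X) = U + U*(3 + U) (Z(U, X) = (3 + U)*U + U = U*(3 + U) + U = U + U*(3 + U))
(-52 + 130)*(0*(1 + Z(-4, 4)) - 1*(-37)) = (-52 + 130)*(0*(1 - 4*(4 - 4)) - 1*(-37)) = 78*(0*(1 - 4*0) + 37) = 78*(0*(1 + 0) + 37) = 78*(0*1 + 37) = 78*(0 + 37) = 78*37 = 2886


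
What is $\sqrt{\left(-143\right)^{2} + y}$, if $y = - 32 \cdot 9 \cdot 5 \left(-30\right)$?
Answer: $\sqrt{63649} \approx 252.29$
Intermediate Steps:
$y = 43200$ ($y = \left(-32\right) 45 \left(-30\right) = \left(-1440\right) \left(-30\right) = 43200$)
$\sqrt{\left(-143\right)^{2} + y} = \sqrt{\left(-143\right)^{2} + 43200} = \sqrt{20449 + 43200} = \sqrt{63649}$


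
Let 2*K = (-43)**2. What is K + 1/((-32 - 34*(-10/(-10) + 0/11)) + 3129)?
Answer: 5663489/6126 ≈ 924.50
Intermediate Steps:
K = 1849/2 (K = (1/2)*(-43)**2 = (1/2)*1849 = 1849/2 ≈ 924.50)
K + 1/((-32 - 34*(-10/(-10) + 0/11)) + 3129) = 1849/2 + 1/((-32 - 34*(-10/(-10) + 0/11)) + 3129) = 1849/2 + 1/((-32 - 34*(-10*(-1/10) + 0*(1/11))) + 3129) = 1849/2 + 1/((-32 - 34*(1 + 0)) + 3129) = 1849/2 + 1/((-32 - 34*1) + 3129) = 1849/2 + 1/((-32 - 34) + 3129) = 1849/2 + 1/(-66 + 3129) = 1849/2 + 1/3063 = 5663489/6126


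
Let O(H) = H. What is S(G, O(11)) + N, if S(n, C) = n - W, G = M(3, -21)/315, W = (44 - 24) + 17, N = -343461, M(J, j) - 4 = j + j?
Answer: -108201908/315 ≈ -3.4350e+5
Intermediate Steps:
M(J, j) = 4 + 2*j (M(J, j) = 4 + (j + j) = 4 + 2*j)
W = 37 (W = 20 + 17 = 37)
G = -38/315 (G = (4 + 2*(-21))/315 = (4 - 42)*(1/315) = -38*1/315 = -38/315 ≈ -0.12063)
S(n, C) = -37 + n (S(n, C) = n - 1*37 = n - 37 = -37 + n)
S(G, O(11)) + N = (-37 - 38/315) - 343461 = -11693/315 - 343461 = -108201908/315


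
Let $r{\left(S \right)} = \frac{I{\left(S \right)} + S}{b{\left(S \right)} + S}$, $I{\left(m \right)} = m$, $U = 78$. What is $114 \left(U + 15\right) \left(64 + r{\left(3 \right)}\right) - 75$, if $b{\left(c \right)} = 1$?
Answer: $694356$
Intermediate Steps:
$r{\left(S \right)} = \frac{2 S}{1 + S}$ ($r{\left(S \right)} = \frac{S + S}{1 + S} = \frac{2 S}{1 + S}$)
$114 \left(U + 15\right) \left(64 + r{\left(3 \right)}\right) - 75 = 114 \left(78 + 15\right) \left(64 + 2 \cdot 3 \frac{1}{1 + 3}\right) - 75 = 114 \cdot 93 \left(64 + 2 \cdot 3 \cdot \frac{1}{4}\right) - 75 = 114 \cdot 93 \left(64 + \frac{3}{2}\right) - 75 = 114 \cdot 93 \cdot \frac{131}{2} - 75 = 114 \cdot \frac{12183}{2} - 75 = 694431 - 75 = 694356$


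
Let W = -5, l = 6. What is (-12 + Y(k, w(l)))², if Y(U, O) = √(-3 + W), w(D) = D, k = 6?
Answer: 136 - 48*I*√2 ≈ 136.0 - 67.882*I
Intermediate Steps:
Y(U, O) = 2*I*√2 (Y(U, O) = √(-3 - 5) = √(-8) = 2*I*√2)
(-12 + Y(k, w(l)))² = (-12 + 2*I*√2)²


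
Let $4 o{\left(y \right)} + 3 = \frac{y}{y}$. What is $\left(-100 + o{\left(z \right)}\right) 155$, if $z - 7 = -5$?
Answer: $- \frac{31155}{2} \approx -15578.0$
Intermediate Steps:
$z = 2$ ($z = 7 - 5 = 2$)
$o{\left(y \right)} = - \frac{1}{2}$ ($o{\left(y \right)} = - \frac{3}{4} + \frac{y \frac{1}{y}}{4} = - \frac{3}{4} + \frac{1}{4} \cdot 1 = - \frac{3}{4} + \frac{1}{4} = - \frac{1}{2}$)
$\left(-100 + o{\left(z \right)}\right) 155 = \left(-100 - \frac{1}{2}\right) 155 = \left(- \frac{201}{2}\right) 155 = - \frac{31155}{2}$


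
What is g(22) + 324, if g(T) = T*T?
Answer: 808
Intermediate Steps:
g(T) = T²
g(22) + 324 = 22² + 324 = 484 + 324 = 808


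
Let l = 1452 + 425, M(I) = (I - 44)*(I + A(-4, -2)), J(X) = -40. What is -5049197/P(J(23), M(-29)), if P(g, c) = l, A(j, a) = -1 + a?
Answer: -5049197/1877 ≈ -2690.0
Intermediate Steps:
M(I) = (-44 + I)*(-3 + I) (M(I) = (I - 44)*(I + (-1 - 2)) = (-44 + I)*(I - 3) = (-44 + I)*(-3 + I))
l = 1877
P(g, c) = 1877
-5049197/P(J(23), M(-29)) = -5049197/1877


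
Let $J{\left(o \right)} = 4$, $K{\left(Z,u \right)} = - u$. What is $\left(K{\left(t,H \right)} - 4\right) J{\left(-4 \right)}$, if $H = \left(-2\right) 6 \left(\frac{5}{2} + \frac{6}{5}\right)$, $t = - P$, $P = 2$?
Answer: $\frac{808}{5} \approx 161.6$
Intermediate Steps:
$t = -2$ ($t = \left(-1\right) 2 = -2$)
$H = - \frac{222}{5}$ ($H = - 12 \left(5 \cdot \frac{1}{2} + 6 \cdot \frac{1}{5}\right) = - 12 \left(\frac{5}{2} + \frac{6}{5}\right) = \left(-12\right) \frac{37}{10} = - \frac{222}{5} \approx -44.4$)
$\left(K{\left(t,H \right)} - 4\right) J{\left(-4 \right)} = \left(\left(-1\right) \left(- \frac{222}{5}\right) - 4\right) 4 = \left(\frac{222}{5} - 4\right) 4 = \frac{202}{5} \cdot 4 = \frac{808}{5}$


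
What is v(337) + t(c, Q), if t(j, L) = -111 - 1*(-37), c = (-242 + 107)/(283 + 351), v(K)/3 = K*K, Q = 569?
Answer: 340633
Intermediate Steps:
v(K) = 3*K² (v(K) = 3*(K*K) = 3*K²)
c = -135/634 ≈ -0.21293
t(j, L) = -74 (t(j, L) = -111 + 37 = -74)
v(337) + t(c, Q) = 3*337² - 74 = 3*113569 - 74 = 340707 - 74 = 340633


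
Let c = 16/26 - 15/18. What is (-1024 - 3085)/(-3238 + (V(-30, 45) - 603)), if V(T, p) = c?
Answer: 320502/299615 ≈ 1.0697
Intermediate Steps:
c = -17/78 (c = 16*(1/26) - 15*1/18 = 8/13 - 5/6 = -17/78 ≈ -0.21795)
V(T, p) = -17/78
(-1024 - 3085)/(-3238 + (V(-30, 45) - 603)) = (-1024 - 3085)/(-3238 + (-17/78 - 603)) = -4109/(-3238 - 47051/78) = -4109/(-299615/78) = -4109*(-78/299615) = 320502/299615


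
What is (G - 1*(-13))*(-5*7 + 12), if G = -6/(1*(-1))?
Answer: -437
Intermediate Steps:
G = 6 (G = -6/(-1) = -6*(-1) = 6)
(G - 1*(-13))*(-5*7 + 12) = (6 - 1*(-13))*(-5*7 + 12) = (6 + 13)*(-35 + 12) = 19*(-23) = -437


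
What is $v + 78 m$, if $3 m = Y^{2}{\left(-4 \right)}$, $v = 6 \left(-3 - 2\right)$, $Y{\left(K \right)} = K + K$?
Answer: $1634$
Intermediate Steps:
$Y{\left(K \right)} = 2 K$
$v = -30$ ($v = 6 \left(-5\right) = -30$)
$m = \frac{64}{3}$ ($m = \frac{\left(2 \left(-4\right)\right)^{2}}{3} = \frac{\left(-8\right)^{2}}{3} = \frac{1}{3} \cdot 64 = \frac{64}{3} \approx 21.333$)
$v + 78 m = -30 + 78 \cdot \frac{64}{3} = -30 + 1664 = 1634$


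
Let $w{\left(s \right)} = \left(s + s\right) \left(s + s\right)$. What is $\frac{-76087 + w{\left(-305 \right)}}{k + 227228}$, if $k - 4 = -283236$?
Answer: $- \frac{98671}{18668} \approx -5.2856$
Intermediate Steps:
$k = -283232$ ($k = 4 - 283236 = -283232$)
$w{\left(s \right)} = 4 s^{2}$ ($w{\left(s \right)} = 2 s 2 s = 4 s^{2}$)
$\frac{-76087 + w{\left(-305 \right)}}{k + 227228} = \frac{-76087 + 4 \left(-305\right)^{2}}{-283232 + 227228} = \frac{-76087 + 4 \cdot 93025}{-56004} = \left(-76087 + 372100\right) \left(- \frac{1}{56004}\right) = 296013 \left(- \frac{1}{56004}\right) = - \frac{98671}{18668}$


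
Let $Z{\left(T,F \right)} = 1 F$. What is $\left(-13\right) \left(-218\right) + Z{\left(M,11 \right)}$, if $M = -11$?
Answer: $2845$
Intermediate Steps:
$Z{\left(T,F \right)} = F$
$\left(-13\right) \left(-218\right) + Z{\left(M,11 \right)} = \left(-13\right) \left(-218\right) + 11 = 2834 + 11 = 2845$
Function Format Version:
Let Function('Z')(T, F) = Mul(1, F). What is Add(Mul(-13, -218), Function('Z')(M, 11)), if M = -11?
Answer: 2845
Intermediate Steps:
Function('Z')(T, F) = F
Add(Mul(-13, -218), Function('Z')(M, 11)) = Add(Mul(-13, -218), 11) = Add(2834, 11) = 2845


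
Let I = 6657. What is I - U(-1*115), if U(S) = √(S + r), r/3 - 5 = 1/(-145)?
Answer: 6657 - I*√2102935/145 ≈ 6657.0 - 10.001*I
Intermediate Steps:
r = 2172/145 (r = 15 + 3/(-145) = 15 + 3*(-1/145) = 15 - 3/145 = 2172/145 ≈ 14.979)
U(S) = √(2172/145 + S) (U(S) = √(S + 2172/145) = √(2172/145 + S))
I - U(-1*115) = 6657 - √(314940 + 21025*(-1*115))/145 = 6657 - √(314940 + 21025*(-115))/145 = 6657 - √(314940 - 2417875)/145 = 6657 - √(-2102935)/145 = 6657 - I*√2102935/145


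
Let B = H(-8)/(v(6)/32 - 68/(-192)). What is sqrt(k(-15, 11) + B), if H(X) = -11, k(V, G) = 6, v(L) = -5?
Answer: I*sqrt(17898)/19 ≈ 7.0412*I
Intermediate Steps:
B = -1056/19 (B = -11/(-5/32 - 68/(-192)) = -11/(-5*1/32 - 68*(-1/192)) = -11/(-5/32 + 17/48) = -11/19/96 = -11*96/19 = -1056/19 ≈ -55.579)
sqrt(k(-15, 11) + B) = sqrt(6 - 1056/19) = sqrt(-942/19) = I*sqrt(17898)/19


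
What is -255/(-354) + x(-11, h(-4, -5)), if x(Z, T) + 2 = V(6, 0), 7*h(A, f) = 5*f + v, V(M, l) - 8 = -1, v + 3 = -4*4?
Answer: 675/118 ≈ 5.7203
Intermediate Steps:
v = -19 (v = -3 - 4*4 = -3 - 16 = -19)
V(M, l) = 7 (V(M, l) = 8 - 1 = 7)
h(A, f) = -19/7 + 5*f/7 (h(A, f) = (5*f - 19)/7 = (-19 + 5*f)/7 = -19/7 + 5*f/7)
x(Z, T) = 5 (x(Z, T) = -2 + 7 = 5)
-255/(-354) + x(-11, h(-4, -5)) = -255/(-354) + 5 = -255*(-1/354) + 5 = 85/118 + 5 = 675/118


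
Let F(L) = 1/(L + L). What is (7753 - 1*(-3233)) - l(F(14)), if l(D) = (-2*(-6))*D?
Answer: 76899/7 ≈ 10986.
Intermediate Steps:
F(L) = 1/(2*L)
l(D) = 12*D
(7753 - 1*(-3233)) - l(F(14)) = (7753 - 1*(-3233)) - 12*(½)/14 = (7753 + 3233) - 12*(½)*(1/14) = 10986 - 12/28 = 10986 - 1*3/7 = 10986 - 3/7 = 76899/7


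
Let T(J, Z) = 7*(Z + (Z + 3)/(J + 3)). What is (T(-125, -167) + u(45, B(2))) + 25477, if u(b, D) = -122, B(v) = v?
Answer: 1475920/61 ≈ 24195.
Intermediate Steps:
T(J, Z) = 7*Z + 7*(3 + Z)/(3 + J) (T(J, Z) = 7*(Z + (3 + Z)/(3 + J)) = 7*Z + 7*(3 + Z)/(3 + J))
(T(-125, -167) + u(45, B(2))) + 25477 = (7*(3 + 4*(-167) - 125*(-167))/(3 - 125) - 122) + 25477 = (7*(3 - 668 + 20875)/(-122) - 122) + 25477 = (7*(-1/122)*20210 - 122) + 25477 = (-70735/61 - 122) + 25477 = -78177/61 + 25477 = 1475920/61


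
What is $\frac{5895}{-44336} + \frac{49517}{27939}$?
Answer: $\frac{2030685307}{1238703504} \approx 1.6394$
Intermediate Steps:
$\frac{5895}{-44336} + \frac{49517}{27939} = 5895 \left(- \frac{1}{44336}\right) + 49517 \cdot \frac{1}{27939} = - \frac{5895}{44336} + \frac{49517}{27939} = \frac{2030685307}{1238703504}$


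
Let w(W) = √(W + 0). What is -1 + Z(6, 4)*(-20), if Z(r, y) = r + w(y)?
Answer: -161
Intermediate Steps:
w(W) = √W
Z(r, y) = r + √y
-1 + Z(6, 4)*(-20) = -1 + (6 + √4)*(-20) = -1 + (6 + 2)*(-20) = -1 + 8*(-20) = -1 - 160 = -161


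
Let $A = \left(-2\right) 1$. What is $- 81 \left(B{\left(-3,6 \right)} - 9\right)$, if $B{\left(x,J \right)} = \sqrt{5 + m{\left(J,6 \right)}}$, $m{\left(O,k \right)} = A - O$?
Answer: $729 - 81 i \sqrt{3} \approx 729.0 - 140.3 i$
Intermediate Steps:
$A = -2$
$m{\left(O,k \right)} = -2 - O$
$B{\left(x,J \right)} = \sqrt{3 - J}$ ($B{\left(x,J \right)} = \sqrt{5 - \left(2 + J\right)} = \sqrt{3 - J}$)
$- 81 \left(B{\left(-3,6 \right)} - 9\right) = - 81 \left(\sqrt{3 - 6} - 9\right) = - 81 \left(\sqrt{-3} - 9\right) = - 81 \left(i \sqrt{3} - 9\right) = - 81 \left(-9 + i \sqrt{3}\right) = 729 - 81 i \sqrt{3}$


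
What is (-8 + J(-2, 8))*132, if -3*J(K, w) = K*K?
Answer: -1232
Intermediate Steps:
J(K, w) = -K**2/3 (J(K, w) = -K*K/3 = -K**2/3)
(-8 + J(-2, 8))*132 = (-8 - 1/3*(-2)**2)*132 = (-8 - 1/3*4)*132 = (-8 - 4/3)*132 = -28/3*132 = -1232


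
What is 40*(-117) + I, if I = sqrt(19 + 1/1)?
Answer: -4680 + 2*sqrt(5) ≈ -4675.5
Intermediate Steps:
I = 2*sqrt(5) (I = sqrt(19 + 1) = sqrt(20) = 2*sqrt(5) ≈ 4.4721)
40*(-117) + I = 40*(-117) + 2*sqrt(5) = -4680 + 2*sqrt(5)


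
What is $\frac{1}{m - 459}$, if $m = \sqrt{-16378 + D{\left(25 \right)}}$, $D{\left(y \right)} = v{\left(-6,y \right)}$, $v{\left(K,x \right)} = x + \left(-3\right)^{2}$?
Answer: $- \frac{51}{25225} - \frac{2 i \sqrt{454}}{75675} \approx -0.0020218 - 0.00056313 i$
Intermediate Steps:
$v{\left(K,x \right)} = 9 + x$ ($v{\left(K,x \right)} = x + 9 = 9 + x$)
$D{\left(y \right)} = 9 + y$
$m = 6 i \sqrt{454}$ ($m = \sqrt{-16378 + \left(9 + 25\right)} = \sqrt{-16378 + 34} = \sqrt{-16344} = 6 i \sqrt{454} \approx 127.84 i$)
$\frac{1}{m - 459} = \frac{1}{6 i \sqrt{454} - 459} = \frac{1}{-459 + 6 i \sqrt{454}}$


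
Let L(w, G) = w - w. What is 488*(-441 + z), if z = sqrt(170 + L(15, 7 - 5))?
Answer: -215208 + 488*sqrt(170) ≈ -2.0885e+5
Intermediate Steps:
L(w, G) = 0
z = sqrt(170) (z = sqrt(170 + 0) = sqrt(170) ≈ 13.038)
488*(-441 + z) = 488*(-441 + sqrt(170)) = -215208 + 488*sqrt(170)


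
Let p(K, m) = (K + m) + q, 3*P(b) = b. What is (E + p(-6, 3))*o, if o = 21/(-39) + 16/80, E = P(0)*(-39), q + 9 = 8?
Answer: 88/65 ≈ 1.3538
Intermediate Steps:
q = -1 (q = -9 + 8 = -1)
P(b) = b/3
E = 0 (E = ((⅓)*0)*(-39) = 0*(-39) = 0)
o = -22/65 (o = 21*(-1/39) + 16*(1/80) = -7/13 + ⅕ = -22/65 ≈ -0.33846)
p(K, m) = -1 + K + m (p(K, m) = (K + m) - 1 = -1 + K + m)
(E + p(-6, 3))*o = (0 + (-1 - 6 + 3))*(-22/65) = (0 - 4)*(-22/65) = -4*(-22/65) = 88/65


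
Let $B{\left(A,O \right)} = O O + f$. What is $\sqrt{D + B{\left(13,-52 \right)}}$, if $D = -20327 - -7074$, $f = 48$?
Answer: $i \sqrt{10501} \approx 102.47 i$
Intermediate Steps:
$D = -13253$ ($D = -20327 + 7074 = -13253$)
$B{\left(A,O \right)} = 48 + O^{2}$ ($B{\left(A,O \right)} = O O + 48 = O^{2} + 48 = 48 + O^{2}$)
$\sqrt{D + B{\left(13,-52 \right)}} = \sqrt{-13253 + \left(48 + \left(-52\right)^{2}\right)} = \sqrt{-13253 + \left(48 + 2704\right)} = \sqrt{-13253 + 2752} = \sqrt{-10501} = i \sqrt{10501}$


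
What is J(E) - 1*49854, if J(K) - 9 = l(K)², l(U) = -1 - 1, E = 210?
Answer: -49841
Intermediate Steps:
l(U) = -2
J(K) = 13 (J(K) = 9 + (-2)² = 9 + 4 = 13)
J(E) - 1*49854 = 13 - 1*49854 = 13 - 49854 = -49841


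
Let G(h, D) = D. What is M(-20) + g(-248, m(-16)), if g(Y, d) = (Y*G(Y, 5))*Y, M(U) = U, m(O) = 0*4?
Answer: 307500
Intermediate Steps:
m(O) = 0
g(Y, d) = 5*Y² (g(Y, d) = (Y*5)*Y = (5*Y)*Y = 5*Y²)
M(-20) + g(-248, m(-16)) = -20 + 5*(-248)² = -20 + 5*61504 = -20 + 307520 = 307500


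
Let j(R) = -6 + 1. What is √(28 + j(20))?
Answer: √23 ≈ 4.7958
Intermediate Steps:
j(R) = -5
√(28 + j(20)) = √(28 - 5) = √23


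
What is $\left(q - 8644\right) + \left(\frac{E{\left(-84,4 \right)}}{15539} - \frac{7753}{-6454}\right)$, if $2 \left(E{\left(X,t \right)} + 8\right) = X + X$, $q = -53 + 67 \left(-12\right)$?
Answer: $- \frac{952723115607}{100288706} \approx -9499.8$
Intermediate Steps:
$q = -857$ ($q = -53 - 804 = -857$)
$E{\left(X,t \right)} = -8 + X$ ($E{\left(X,t \right)} = -8 + \frac{X + X}{2} = -8 + \frac{2 X}{2} = -8 + X$)
$\left(q - 8644\right) + \left(\frac{E{\left(-84,4 \right)}}{15539} - \frac{7753}{-6454}\right) = \left(-857 - 8644\right) + \left(\frac{-8 - 84}{15539} - \frac{7753}{-6454}\right) = -9501 - - \frac{119880099}{100288706} = -9501 + \left(- \frac{92}{15539} + \frac{7753}{6454}\right) = -9501 + \frac{119880099}{100288706} = - \frac{952723115607}{100288706}$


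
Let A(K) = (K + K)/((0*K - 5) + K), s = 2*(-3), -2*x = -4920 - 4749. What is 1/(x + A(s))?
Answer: 22/106383 ≈ 0.00020680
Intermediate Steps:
x = 9669/2 (x = -(-4920 - 4749)/2 = -1/2*(-9669) = 9669/2 ≈ 4834.5)
s = -6
A(K) = 2*K/(-5 + K) (A(K) = (2*K)/((0 - 5) + K) = (2*K)/(-5 + K) = 2*K/(-5 + K))
1/(x + A(s)) = 1/(9669/2 + 2*(-6)/(-5 - 6)) = 1/(9669/2 + 2*(-6)/(-11)) = 1/(9669/2 + 2*(-6)*(-1/11)) = 1/(9669/2 + 12/11) = 1/(106383/22) = 22/106383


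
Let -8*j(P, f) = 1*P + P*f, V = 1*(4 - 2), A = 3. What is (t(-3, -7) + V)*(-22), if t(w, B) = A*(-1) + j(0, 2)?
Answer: 22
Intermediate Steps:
V = 2 (V = 1*2 = 2)
j(P, f) = -P/8 - P*f/8 (j(P, f) = -(1*P + P*f)/8 = -(P + P*f)/8 = -P/8 - P*f/8)
t(w, B) = -3 (t(w, B) = 3*(-1) - ⅛*0*(1 + 2) = -3 - ⅛*0*3 = -3 + 0 = -3)
(t(-3, -7) + V)*(-22) = (-3 + 2)*(-22) = -1*(-22) = 22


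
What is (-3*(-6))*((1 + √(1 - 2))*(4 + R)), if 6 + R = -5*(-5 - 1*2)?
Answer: 594 + 594*I ≈ 594.0 + 594.0*I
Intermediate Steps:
R = 29 (R = -6 - 5*(-5 - 1*2) = -6 - 5*(-5 - 2) = -6 - 5*(-7) = -6 + 35 = 29)
(-3*(-6))*((1 + √(1 - 2))*(4 + R)) = (-3*(-6))*((1 + √(1 - 2))*(4 + 29)) = 18*((1 + √(-1))*33) = 18*((1 + I)*33) = 18*(33 + 33*I) = 594 + 594*I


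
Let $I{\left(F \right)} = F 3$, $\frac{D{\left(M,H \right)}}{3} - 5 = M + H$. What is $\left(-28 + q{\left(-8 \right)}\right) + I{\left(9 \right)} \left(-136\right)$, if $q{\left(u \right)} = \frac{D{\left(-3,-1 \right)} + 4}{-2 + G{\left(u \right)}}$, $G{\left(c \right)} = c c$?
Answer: $- \frac{229393}{62} \approx -3699.9$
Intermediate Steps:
$G{\left(c \right)} = c^{2}$
$D{\left(M,H \right)} = 15 + 3 H + 3 M$ ($D{\left(M,H \right)} = 15 + 3 \left(M + H\right) = 15 + 3 \left(H + M\right) = 15 + \left(3 H + 3 M\right) = 15 + 3 H + 3 M$)
$q{\left(u \right)} = \frac{7}{-2 + u^{2}}$ ($q{\left(u \right)} = \frac{\left(15 + 3 \left(-1\right) + 3 \left(-3\right)\right) + 4}{-2 + u^{2}} = \frac{\left(15 - 3 - 9\right) + 4}{-2 + u^{2}} = \frac{3 + 4}{-2 + u^{2}} = \frac{7}{-2 + u^{2}}$)
$I{\left(F \right)} = 3 F$
$\left(-28 + q{\left(-8 \right)}\right) + I{\left(9 \right)} \left(-136\right) = \left(-28 + \frac{7}{-2 + \left(-8\right)^{2}}\right) + 3 \cdot 9 \left(-136\right) = \left(-28 + \frac{7}{-2 + 64}\right) + 27 \left(-136\right) = \left(-28 + \frac{7}{62}\right) - 3672 = - \frac{1729}{62} - 3672 = - \frac{229393}{62}$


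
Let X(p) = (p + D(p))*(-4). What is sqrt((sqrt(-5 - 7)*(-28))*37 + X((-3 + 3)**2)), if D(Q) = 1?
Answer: 2*sqrt(-1 - 518*I*sqrt(3)) ≈ 42.337 - 42.384*I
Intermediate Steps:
X(p) = -4 - 4*p (X(p) = (p + 1)*(-4) = (1 + p)*(-4) = -4 - 4*p)
sqrt((sqrt(-5 - 7)*(-28))*37 + X((-3 + 3)**2)) = sqrt((sqrt(-5 - 7)*(-28))*37 + (-4 - 4*(-3 + 3)**2)) = sqrt((sqrt(-12)*(-28))*37 + (-4 - 4*0**2)) = sqrt(((2*I*sqrt(3))*(-28))*37 + (-4 - 4*0)) = sqrt(-56*I*sqrt(3)*37 + (-4 + 0)) = sqrt(-2072*I*sqrt(3) - 4) = sqrt(-4 - 2072*I*sqrt(3))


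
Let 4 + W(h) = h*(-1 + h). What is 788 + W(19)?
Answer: 1126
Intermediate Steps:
W(h) = -4 + h*(-1 + h)
788 + W(19) = 788 + (-4 + 19² - 1*19) = 788 + (-4 + 361 - 19) = 788 + 338 = 1126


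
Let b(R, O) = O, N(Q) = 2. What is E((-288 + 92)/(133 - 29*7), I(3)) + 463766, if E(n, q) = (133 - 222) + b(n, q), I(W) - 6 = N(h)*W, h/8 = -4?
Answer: 463689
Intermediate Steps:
h = -32 (h = 8*(-4) = -32)
I(W) = 6 + 2*W
E(n, q) = -89 + q (E(n, q) = (133 - 222) + q = -89 + q)
E((-288 + 92)/(133 - 29*7), I(3)) + 463766 = (-89 + (6 + 2*3)) + 463766 = (-89 + (6 + 6)) + 463766 = (-89 + 12) + 463766 = -77 + 463766 = 463689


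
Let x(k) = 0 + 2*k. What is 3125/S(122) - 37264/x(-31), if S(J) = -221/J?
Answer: -7701078/6851 ≈ -1124.1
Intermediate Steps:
x(k) = 2*k
3125/S(122) - 37264/x(-31) = 3125/((-221/122)) - 37264/(2*(-31)) = 3125/((-221*1/122)) - 37264/(-62) = 3125/(-221/122) - 37264*(-1/62) = 3125*(-122/221) + 18632/31 = -381250/221 + 18632/31 = -7701078/6851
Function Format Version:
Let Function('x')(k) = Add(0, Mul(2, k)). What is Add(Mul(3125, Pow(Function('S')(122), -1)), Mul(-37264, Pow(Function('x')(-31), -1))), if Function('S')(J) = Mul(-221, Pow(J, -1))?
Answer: Rational(-7701078, 6851) ≈ -1124.1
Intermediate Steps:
Function('x')(k) = Mul(2, k)
Add(Mul(3125, Pow(Function('S')(122), -1)), Mul(-37264, Pow(Function('x')(-31), -1))) = Add(Mul(3125, Pow(Mul(-221, Pow(122, -1)), -1)), Mul(-37264, Pow(Mul(2, -31), -1))) = Add(Mul(3125, Pow(Mul(-221, Rational(1, 122)), -1)), Mul(-37264, Pow(-62, -1))) = Add(Mul(3125, Pow(Rational(-221, 122), -1)), Mul(-37264, Rational(-1, 62))) = Add(Mul(3125, Rational(-122, 221)), Rational(18632, 31)) = Add(Rational(-381250, 221), Rational(18632, 31)) = Rational(-7701078, 6851)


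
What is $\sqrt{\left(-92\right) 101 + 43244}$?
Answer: $4 \sqrt{2122} \approx 184.26$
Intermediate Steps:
$\sqrt{\left(-92\right) 101 + 43244} = \sqrt{-9292 + 43244} = \sqrt{33952} = 4 \sqrt{2122}$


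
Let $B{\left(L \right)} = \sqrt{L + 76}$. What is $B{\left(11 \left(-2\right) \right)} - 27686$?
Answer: $-27686 + 3 \sqrt{6} \approx -27679.0$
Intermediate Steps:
$B{\left(L \right)} = \sqrt{76 + L}$
$B{\left(11 \left(-2\right) \right)} - 27686 = \sqrt{76 + 11 \left(-2\right)} - 27686 = \sqrt{76 - 22} - 27686 = \sqrt{54} - 27686 = 3 \sqrt{6} - 27686 = -27686 + 3 \sqrt{6}$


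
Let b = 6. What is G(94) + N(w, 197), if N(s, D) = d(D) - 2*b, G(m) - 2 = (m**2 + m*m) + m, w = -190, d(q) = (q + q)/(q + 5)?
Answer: 1793553/101 ≈ 17758.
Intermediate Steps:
d(q) = 2*q/(5 + q) (d(q) = (2*q)/(5 + q) = 2*q/(5 + q))
G(m) = 2 + m + 2*m**2 (G(m) = 2 + ((m**2 + m*m) + m) = 2 + ((m**2 + m**2) + m) = 2 + (2*m**2 + m) = 2 + (m + 2*m**2) = 2 + m + 2*m**2)
N(s, D) = -12 + 2*D/(5 + D) (N(s, D) = 2*D/(5 + D) - 2*6 = 2*D/(5 + D) - 12 = -12 + 2*D/(5 + D))
G(94) + N(w, 197) = (2 + 94 + 2*94**2) + 10*(-6 - 1*197)/(5 + 197) = (2 + 94 + 2*8836) + 10*(-6 - 197)/202 = (2 + 94 + 17672) + 10*(1/202)*(-203) = 17768 - 1015/101 = 1793553/101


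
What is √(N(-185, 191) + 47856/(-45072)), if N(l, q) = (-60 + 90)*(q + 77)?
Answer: √7088100657/939 ≈ 89.660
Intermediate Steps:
N(l, q) = 2310 + 30*q (N(l, q) = 30*(77 + q) = 2310 + 30*q)
√(N(-185, 191) + 47856/(-45072)) = √((2310 + 30*191) + 47856/(-45072)) = √((2310 + 5730) + 47856*(-1/45072)) = √(8040 - 997/939) = √(7548563/939) = √7088100657/939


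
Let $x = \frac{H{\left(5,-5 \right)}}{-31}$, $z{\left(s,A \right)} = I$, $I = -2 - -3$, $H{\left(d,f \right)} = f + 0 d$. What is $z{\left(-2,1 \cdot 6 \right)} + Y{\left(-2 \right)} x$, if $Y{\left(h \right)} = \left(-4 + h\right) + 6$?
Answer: $1$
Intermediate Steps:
$H{\left(d,f \right)} = f$ ($H{\left(d,f \right)} = f + 0 = f$)
$I = 1$ ($I = -2 + 3 = 1$)
$z{\left(s,A \right)} = 1$
$Y{\left(h \right)} = 2 + h$
$x = \frac{5}{31}$ ($x = - \frac{5}{-31} = \left(-5\right) \left(- \frac{1}{31}\right) = \frac{5}{31} \approx 0.16129$)
$z{\left(-2,1 \cdot 6 \right)} + Y{\left(-2 \right)} x = 1 + \left(2 - 2\right) \frac{5}{31} = 1 + 0 \cdot \frac{5}{31} = 1 + 0 = 1$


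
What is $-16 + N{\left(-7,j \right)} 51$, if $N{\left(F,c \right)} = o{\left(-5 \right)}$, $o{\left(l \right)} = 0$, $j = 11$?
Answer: $-16$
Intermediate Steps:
$N{\left(F,c \right)} = 0$
$-16 + N{\left(-7,j \right)} 51 = -16 + 0 \cdot 51 = -16 + 0 = -16$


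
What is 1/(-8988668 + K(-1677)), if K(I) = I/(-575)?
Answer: -575/5168482423 ≈ -1.1125e-7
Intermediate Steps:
K(I) = -I/575 (K(I) = I*(-1/575) = -I/575)
1/(-8988668 + K(-1677)) = 1/(-8988668 - 1/575*(-1677)) = 1/(-8988668 + 1677/575) = 1/(-5168482423/575) = -575/5168482423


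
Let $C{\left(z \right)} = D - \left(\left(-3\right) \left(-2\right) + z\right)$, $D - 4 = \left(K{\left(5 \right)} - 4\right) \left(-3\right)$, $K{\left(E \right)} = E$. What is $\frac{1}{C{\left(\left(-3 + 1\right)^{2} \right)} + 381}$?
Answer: $\frac{1}{372} \approx 0.0026882$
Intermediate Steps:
$D = 1$ ($D = 4 + \left(5 - 4\right) \left(-3\right) = 4 + 1 \left(-3\right) = 4 - 3 = 1$)
$C{\left(z \right)} = -5 - z$ ($C{\left(z \right)} = 1 - \left(\left(-3\right) \left(-2\right) + z\right) = 1 - \left(6 + z\right) = -5 - z$)
$\frac{1}{C{\left(\left(-3 + 1\right)^{2} \right)} + 381} = \frac{1}{\left(-5 - \left(-3 + 1\right)^{2}\right) + 381} = \frac{1}{\left(-5 - \left(-2\right)^{2}\right) + 381} = \frac{1}{\left(-5 - 4\right) + 381} = \frac{1}{-9 + 381} = \frac{1}{372}$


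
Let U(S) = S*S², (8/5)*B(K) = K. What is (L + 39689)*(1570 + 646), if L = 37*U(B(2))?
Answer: 704887717/8 ≈ 8.8111e+7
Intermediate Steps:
B(K) = 5*K/8
U(S) = S³
L = 4625/64 (L = 37*((5/8)*2)³ = 37*(5/4)³ = 37*(125/64) = 4625/64 ≈ 72.266)
(L + 39689)*(1570 + 646) = (4625/64 + 39689)*(1570 + 646) = (2544721/64)*2216 = 704887717/8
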